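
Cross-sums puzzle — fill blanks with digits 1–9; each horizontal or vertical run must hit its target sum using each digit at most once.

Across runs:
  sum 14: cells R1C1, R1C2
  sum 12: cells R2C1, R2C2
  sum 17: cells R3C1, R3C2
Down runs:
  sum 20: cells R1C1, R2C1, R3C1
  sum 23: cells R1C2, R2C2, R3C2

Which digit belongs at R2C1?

17 in 2 cells must be {8,9}; 23 in 3 cells must be {6,8,9}.
Nothing is forced directly, so branch on R2C2, whose candidates are 8 or 9. If R2C2 = 8: that forces R2C1 = 4, R3C1 = 9, after which R3C2 would have to be in {8} for the 17 across but in {6,9} for the 23 down — contradiction. So R2C2 = 9.
R2C1 = 12 − 9 = 3 completes the 12 across.
Given what's placed, R3C2 must be 8 to fit the 17 across and 23 down.
R1C2 = 23 − 17 = 6 completes the 23 down.
R3C1 = 17 − 8 = 9 completes the 17 across.
R1C1 = 14 − 6 = 8 completes the 14 across.

3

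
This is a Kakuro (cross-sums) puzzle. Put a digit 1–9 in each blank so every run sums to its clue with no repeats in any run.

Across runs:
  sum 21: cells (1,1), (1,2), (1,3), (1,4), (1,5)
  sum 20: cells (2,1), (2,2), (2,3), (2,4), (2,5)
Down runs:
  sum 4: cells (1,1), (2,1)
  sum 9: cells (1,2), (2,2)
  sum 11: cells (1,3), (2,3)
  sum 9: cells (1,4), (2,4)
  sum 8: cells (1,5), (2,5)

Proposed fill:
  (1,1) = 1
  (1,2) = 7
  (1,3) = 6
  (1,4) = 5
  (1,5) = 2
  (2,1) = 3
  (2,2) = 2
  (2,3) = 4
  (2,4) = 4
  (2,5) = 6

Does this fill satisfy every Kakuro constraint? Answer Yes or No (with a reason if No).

No — the across run (2,1)–(2,5) sums to 19, not 20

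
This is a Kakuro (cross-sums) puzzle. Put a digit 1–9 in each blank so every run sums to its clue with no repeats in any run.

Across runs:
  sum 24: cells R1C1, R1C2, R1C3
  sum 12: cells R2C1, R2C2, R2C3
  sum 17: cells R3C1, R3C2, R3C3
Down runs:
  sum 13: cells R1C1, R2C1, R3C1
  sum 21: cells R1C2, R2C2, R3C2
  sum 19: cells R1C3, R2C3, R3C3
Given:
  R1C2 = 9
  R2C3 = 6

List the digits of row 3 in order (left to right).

24 in 3 cells must be {7,8,9}.
R1C3 = 8: the only remaining digit allowed by both the 24 across and the 19 down.
R3C3 = 19 − 14 = 5 completes the 19 down.
R1C1 = 24 − 17 = 7 completes the 24 across.
R3C1 = 4: the only remaining digit allowed by both the 17 across and the 13 down.
R3C2 = 17 − 9 = 8 completes the 17 across.
R2C1 = 13 − 11 = 2 completes the 13 down.
R2C2 = 12 − 8 = 4 completes the 12 across.

4 8 5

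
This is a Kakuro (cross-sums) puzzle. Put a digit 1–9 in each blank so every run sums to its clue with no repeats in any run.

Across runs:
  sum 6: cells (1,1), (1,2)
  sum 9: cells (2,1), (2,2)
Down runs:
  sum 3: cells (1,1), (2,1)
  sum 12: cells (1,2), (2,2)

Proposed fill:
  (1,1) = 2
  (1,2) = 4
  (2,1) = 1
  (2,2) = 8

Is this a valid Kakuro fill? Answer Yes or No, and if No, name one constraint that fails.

Yes

Across: 2+4=6; 1+8=9. Down: 2+1=3; 4+8=12. No digit repeats within any run.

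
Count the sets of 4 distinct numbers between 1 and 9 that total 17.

9

4 distinct digits from 1–9 sum between 10 and 30.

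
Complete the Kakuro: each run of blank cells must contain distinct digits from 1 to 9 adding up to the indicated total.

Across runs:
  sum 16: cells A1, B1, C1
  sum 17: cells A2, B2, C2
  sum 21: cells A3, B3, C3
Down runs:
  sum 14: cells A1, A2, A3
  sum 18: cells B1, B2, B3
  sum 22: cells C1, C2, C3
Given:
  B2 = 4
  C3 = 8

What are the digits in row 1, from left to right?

C2 = 5: the only remaining digit allowed by both the 17 across and the 22 down.
C1 = 22 − 13 = 9 completes the 22 down.
A2 = 17 − 9 = 8 completes the 17 across.
Given what's placed, A3 must be 4 to fit the 21 across and 14 down.
B3 = 21 − 12 = 9 completes the 21 across.
A1 = 14 − 12 = 2 completes the 14 down.
B1 = 16 − 11 = 5 completes the 16 across.

2, 5, 9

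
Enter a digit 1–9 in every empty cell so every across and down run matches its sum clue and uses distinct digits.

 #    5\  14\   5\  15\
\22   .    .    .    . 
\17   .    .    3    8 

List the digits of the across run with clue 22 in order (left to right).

4, 9, 2, 7

R1C3 = 5 − 3 = 2 completes the 5 down.
R1C4 = 15 − 8 = 7 completes the 15 down.
Given what's placed, R2C2 must be 5 to fit the 17 across and 14 down.
Given what's placed, R1C1 must be 4 to fit the 22 across and 5 down.
R1C2 = 22 − 13 = 9 completes the 22 across.
R2C1 = 17 − 16 = 1 completes the 17 across.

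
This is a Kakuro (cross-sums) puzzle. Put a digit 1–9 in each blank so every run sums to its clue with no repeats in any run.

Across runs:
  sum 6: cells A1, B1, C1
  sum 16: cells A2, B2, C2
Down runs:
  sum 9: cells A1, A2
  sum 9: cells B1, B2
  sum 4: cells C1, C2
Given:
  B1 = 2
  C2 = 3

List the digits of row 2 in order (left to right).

6, 7, 3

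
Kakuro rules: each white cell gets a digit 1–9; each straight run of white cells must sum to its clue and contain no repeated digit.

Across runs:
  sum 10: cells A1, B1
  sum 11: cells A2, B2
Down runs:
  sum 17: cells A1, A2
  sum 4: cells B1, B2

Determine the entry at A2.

8

17 in 2 cells must be {8,9}; 4 in 2 cells must be {1,3}.
The 11 across and the 4 down share only 3, so B2 = 3.
B1 = 4 − 3 = 1 completes the 4 down.
A2 = 11 − 3 = 8 completes the 11 across.
A1 = 10 − 1 = 9 completes the 10 across.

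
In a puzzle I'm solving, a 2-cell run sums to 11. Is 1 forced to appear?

Counterexample: {2,9} sums to 11 without using 1.

No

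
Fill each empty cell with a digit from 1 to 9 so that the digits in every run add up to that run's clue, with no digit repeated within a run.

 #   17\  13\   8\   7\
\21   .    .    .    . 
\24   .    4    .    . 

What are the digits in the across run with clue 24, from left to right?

9, 4, 5, 6

17 in 2 cells must be {8,9}.
R1C2 = 13 − 4 = 9 completes the 13 down.
R1C1 = 8: the only remaining digit allowed by both the 21 across and the 17 down.
R2C1 = 17 − 8 = 9 completes the 17 down.
Nothing is forced directly, so branch on R1C3, whose candidates are 1 or 3. If R1C3 = 1: that forces R1C4 = 3, after which R2C3 would have to be in {3,5,6,8} for the 24 across but in {7} for the 8 down — contradiction. So R1C3 = 3.
R1C4 = 21 − 20 = 1 completes the 21 across.
R2C3 = 8 − 3 = 5 completes the 8 down.
R2C4 = 24 − 18 = 6 completes the 24 across.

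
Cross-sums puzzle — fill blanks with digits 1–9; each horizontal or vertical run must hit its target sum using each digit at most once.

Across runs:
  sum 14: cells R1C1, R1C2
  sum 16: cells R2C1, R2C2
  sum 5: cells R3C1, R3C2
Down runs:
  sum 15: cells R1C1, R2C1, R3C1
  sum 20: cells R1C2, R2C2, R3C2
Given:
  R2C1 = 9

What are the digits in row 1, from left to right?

16 in 2 cells must be {7,9}.
Given what's placed, R1C1 must be 5 to fit the 14 across and 15 down.
R1C2 = 14 − 5 = 9 completes the 14 across.
R2C2 = 16 − 9 = 7 completes the 16 across.
R3C1 = 15 − 14 = 1 completes the 15 down.
R3C2 = 5 − 1 = 4 completes the 5 across.

5 9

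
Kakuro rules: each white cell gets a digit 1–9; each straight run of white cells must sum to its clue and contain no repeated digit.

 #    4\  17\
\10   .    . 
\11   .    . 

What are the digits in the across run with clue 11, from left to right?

4 in 2 cells must be {1,3}; 17 in 2 cells must be {8,9}.
The 11 across and the 4 down share only 3, so R2C1 = 3.
R2C2 = 11 − 3 = 8 completes the 11 across.
R1C1 = 4 − 3 = 1 completes the 4 down.
R1C2 = 10 − 1 = 9 completes the 10 across.

3 8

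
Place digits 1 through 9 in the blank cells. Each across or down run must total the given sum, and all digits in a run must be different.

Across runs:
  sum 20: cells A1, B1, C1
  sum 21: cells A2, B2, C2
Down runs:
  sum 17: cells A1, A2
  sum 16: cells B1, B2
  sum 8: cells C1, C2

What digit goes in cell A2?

9

17 in 2 cells must be {8,9}; 16 in 2 cells must be {7,9}.
Nothing is forced directly, so branch on A1, whose candidates are 8 or 9. If A1 = 9: that forces B1 = 7, after which C1 would have to be in {4} for the 20 across but in {1,2,3,5,6,7} for the 8 down — contradiction. So A1 = 8.
A2 = 17 − 8 = 9 completes the 17 down.
Given what's placed, B2 must be 7 to fit the 21 across and 16 down.
C2 = 21 − 16 = 5 completes the 21 across.
B1 = 16 − 7 = 9 completes the 16 down.
C1 = 20 − 17 = 3 completes the 20 across.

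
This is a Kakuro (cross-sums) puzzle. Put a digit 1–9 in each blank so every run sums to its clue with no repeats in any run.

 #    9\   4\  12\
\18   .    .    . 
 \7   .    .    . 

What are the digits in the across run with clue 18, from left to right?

7 in 3 cells must be {1,2,4}; 4 in 2 cells must be {1,3}.
The 7 across and the 4 down share only 1, so R2C2 = 1.
Given what's placed, R2C3 must be 4 to fit the 7 across and 12 down.
R1C2 = 4 − 1 = 3 completes the 4 down.
R1C3 = 12 − 4 = 8 completes the 12 down.
R2C1 = 7 − 5 = 2 completes the 7 across.
R1C1 = 18 − 11 = 7 completes the 18 across.

7 3 8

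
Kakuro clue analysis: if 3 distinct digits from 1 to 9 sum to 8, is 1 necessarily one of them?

Yes

Every partition of 8 into 3 distinct digits includes 1: {1,2,5}, {1,3,4}.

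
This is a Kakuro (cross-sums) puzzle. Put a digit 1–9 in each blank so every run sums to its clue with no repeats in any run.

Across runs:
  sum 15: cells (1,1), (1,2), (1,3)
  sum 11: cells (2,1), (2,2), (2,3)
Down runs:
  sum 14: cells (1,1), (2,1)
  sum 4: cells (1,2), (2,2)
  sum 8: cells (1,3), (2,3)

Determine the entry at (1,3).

4 in 2 cells must be {1,3}.
Nothing is forced directly, so branch on (2,1), whose candidates are 5 or 6 or 8. If (2,1) = 5: that forces (1,1) = 9, (1,2) = 1, (1,3) = 5, after which (2,2) would have to be in {2,4} for the 11 across but in {3} for the 4 down — contradiction. If (2,1) = 8: that forces (1,1) = 6, (1,2) = 1, after which (1,3) would have to be in {8} for the 15 across but in {1,2,3,5,6,7} for the 8 down — contradiction. So (2,1) = 6.
(1,1) = 14 − 6 = 8 completes the 14 down.
Nothing is forced directly, so branch on (1,2), whose candidates are 1 or 3. If (1,2) = 3: then (1,3) would have to be in {4} for the 15 across but in {1,2,3,5,6,7} for the 8 down — contradiction. So (1,2) = 1.
(1,3) = 15 − 9 = 6 completes the 15 across.
(2,2) = 4 − 1 = 3 completes the 4 down.
(2,3) = 11 − 9 = 2 completes the 11 across.

6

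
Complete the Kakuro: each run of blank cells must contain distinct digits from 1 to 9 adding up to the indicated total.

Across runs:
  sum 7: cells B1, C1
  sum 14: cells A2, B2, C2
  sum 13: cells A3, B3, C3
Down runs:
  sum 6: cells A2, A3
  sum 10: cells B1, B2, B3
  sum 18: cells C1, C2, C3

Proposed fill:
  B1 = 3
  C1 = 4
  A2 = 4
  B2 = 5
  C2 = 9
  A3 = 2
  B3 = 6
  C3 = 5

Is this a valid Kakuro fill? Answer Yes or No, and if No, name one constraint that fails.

No — the across run A2–C2 sums to 18, not 14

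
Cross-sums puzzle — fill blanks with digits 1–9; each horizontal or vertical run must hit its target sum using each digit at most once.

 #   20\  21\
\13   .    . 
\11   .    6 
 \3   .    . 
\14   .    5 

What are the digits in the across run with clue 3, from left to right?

2, 1

3 in 2 cells must be {1,2}.
R2C1 = 11 − 6 = 5 completes the 11 across.
R4C1 = 14 − 5 = 9 completes the 14 across.
R1C1 = 4: the only remaining digit allowed by both the 13 across and the 20 down.
R1C2 = 13 − 4 = 9 completes the 13 across.
R3C1 = 20 − 18 = 2 completes the 20 down.
R3C2 = 3 − 2 = 1 completes the 3 across.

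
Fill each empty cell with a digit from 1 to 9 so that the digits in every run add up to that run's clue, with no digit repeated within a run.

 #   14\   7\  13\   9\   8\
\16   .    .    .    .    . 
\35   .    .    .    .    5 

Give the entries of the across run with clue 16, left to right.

6 1 4 2 3

16 in 5 cells must be {1,2,3,4,6}; 35 in 5 cells must be {5,6,7,8,9}.
Only 6 fits R1C1 under both its across sum 16 and down sum 14.
R1C3 = 4: the only remaining digit allowed by both the 16 across and the 13 down.
R1C5 = 8 − 5 = 3 completes the 8 down.
R2C1 = 14 − 6 = 8 completes the 14 down.
Given what's placed, R2C2 must be 6 to fit the 35 across and 7 down.
R2C3 = 13 − 4 = 9 completes the 13 down.
R2C4 = 35 − 28 = 7 completes the 35 across.
R1C2 = 7 − 6 = 1 completes the 7 down.
R1C4 = 16 − 14 = 2 completes the 16 across.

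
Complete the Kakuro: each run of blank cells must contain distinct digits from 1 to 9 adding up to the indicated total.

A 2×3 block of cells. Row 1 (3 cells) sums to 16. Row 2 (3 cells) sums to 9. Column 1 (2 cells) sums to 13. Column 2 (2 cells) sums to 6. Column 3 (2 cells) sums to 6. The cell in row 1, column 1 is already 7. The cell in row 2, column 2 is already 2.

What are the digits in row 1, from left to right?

(1,2) = 6 − 2 = 4 completes the 6 down.
(1,3) = 16 − 11 = 5 completes the 16 across.
(2,1) = 13 − 7 = 6 completes the 13 down.
(2,3) = 9 − 8 = 1 completes the 9 across.

7 4 5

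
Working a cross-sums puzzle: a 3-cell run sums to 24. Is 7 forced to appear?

The only way to make 24 from 3 distinct digits is {7,8,9}, which contains 7.

Yes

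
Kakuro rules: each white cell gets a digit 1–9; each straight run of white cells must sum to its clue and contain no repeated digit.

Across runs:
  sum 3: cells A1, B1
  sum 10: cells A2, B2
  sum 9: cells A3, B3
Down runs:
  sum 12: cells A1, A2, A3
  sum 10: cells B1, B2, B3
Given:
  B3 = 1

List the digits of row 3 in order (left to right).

8 1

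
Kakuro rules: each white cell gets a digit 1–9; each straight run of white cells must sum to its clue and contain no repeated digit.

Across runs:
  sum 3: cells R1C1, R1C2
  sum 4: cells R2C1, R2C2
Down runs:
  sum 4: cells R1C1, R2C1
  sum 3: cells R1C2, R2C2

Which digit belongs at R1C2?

2

3 in 2 cells must be {1,2}; 4 in 2 cells must be {1,3}.
The 3 across and the 4 down share only 1, so R1C1 = 1.
R1C2 = 3 − 1 = 2 completes the 3 across.
R2C1 = 4 − 1 = 3 completes the 4 down.
R2C2 = 4 − 3 = 1 completes the 4 across.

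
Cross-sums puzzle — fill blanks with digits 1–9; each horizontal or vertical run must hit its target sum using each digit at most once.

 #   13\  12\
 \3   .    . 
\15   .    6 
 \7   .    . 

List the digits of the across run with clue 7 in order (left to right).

3 4

3 in 2 cells must be {1,2}.
R2C1 = 15 − 6 = 9 completes the 15 across.
Given what's placed, R1C1 must be 1 to fit the 3 across and 13 down.
R1C2 = 3 − 1 = 2 completes the 3 across.
R3C1 = 13 − 10 = 3 completes the 13 down.
R3C2 = 7 − 3 = 4 completes the 7 across.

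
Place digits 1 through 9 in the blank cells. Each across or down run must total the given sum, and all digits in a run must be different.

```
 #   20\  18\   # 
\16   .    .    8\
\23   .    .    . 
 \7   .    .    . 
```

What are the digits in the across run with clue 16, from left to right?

7, 9

16 in 2 cells must be {7,9}; 23 in 3 cells must be {6,8,9}; 7 in 3 cells must be {1,2,4}.
Only 6 fits R2C3 under both its across sum 23 and down sum 8.
The 7 across and the 20 down share only 4, so R3C1 = 4.
R3C3 = 8 − 6 = 2 completes the 8 down.
R2C1 = 9: the only remaining digit allowed by both the 23 across and the 20 down.
R2C2 = 23 − 15 = 8 completes the 23 across.
R3C2 = 7 − 6 = 1 completes the 7 across.
R1C1 = 20 − 13 = 7 completes the 20 down.
R1C2 = 16 − 7 = 9 completes the 16 across.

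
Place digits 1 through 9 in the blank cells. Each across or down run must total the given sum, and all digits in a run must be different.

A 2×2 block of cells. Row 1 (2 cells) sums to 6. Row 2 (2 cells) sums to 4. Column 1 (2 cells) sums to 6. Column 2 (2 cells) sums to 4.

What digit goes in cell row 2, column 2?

4 in 2 cells must be {1,3}.
The 6 across and the 4 down share only 1, so (1,2) = 1.
The 4 across and the 6 down share only 1, so (2,1) = 1.
(2,2) = 4 − 1 = 3 completes the 4 across.
(1,1) = 6 − 1 = 5 completes the 6 across.

3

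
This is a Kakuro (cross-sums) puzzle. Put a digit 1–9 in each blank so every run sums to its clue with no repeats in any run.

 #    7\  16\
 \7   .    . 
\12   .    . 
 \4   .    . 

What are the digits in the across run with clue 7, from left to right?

4 in 2 cells must be {1,3}; 7 in 3 cells must be {1,2,4}.
The 12 across and the 7 down share only 4, so R2C1 = 4.
R2C2 = 12 − 4 = 8 completes the 12 across.
Given what's placed, R3C1 must be 1 to fit the 4 across and 7 down.
R3C2 = 4 − 1 = 3 completes the 4 across.
R1C1 = 7 − 5 = 2 completes the 7 down.
R1C2 = 7 − 2 = 5 completes the 7 across.

2 5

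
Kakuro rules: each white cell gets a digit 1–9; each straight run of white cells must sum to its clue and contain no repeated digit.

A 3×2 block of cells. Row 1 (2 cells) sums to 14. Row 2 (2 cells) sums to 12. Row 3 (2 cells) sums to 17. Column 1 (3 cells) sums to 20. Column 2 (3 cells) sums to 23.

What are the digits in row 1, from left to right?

8, 6

17 in 2 cells must be {8,9}; 23 in 3 cells must be {6,8,9}.
Nothing is forced directly, so branch on (2,2), whose candidates are 8 or 9. If (2,2) = 8: that forces (2,1) = 4, (3,1) = 9, after which (3,2) would have to be in {8} for the 17 across but in {6,9} for the 23 down — contradiction. So (2,2) = 9.
(2,1) = 12 − 9 = 3 completes the 12 across.
Given what's placed, (3,2) must be 8 to fit the 17 across and 23 down.
(1,2) = 23 − 17 = 6 completes the 23 down.
(3,1) = 17 − 8 = 9 completes the 17 across.
(1,1) = 14 − 6 = 8 completes the 14 across.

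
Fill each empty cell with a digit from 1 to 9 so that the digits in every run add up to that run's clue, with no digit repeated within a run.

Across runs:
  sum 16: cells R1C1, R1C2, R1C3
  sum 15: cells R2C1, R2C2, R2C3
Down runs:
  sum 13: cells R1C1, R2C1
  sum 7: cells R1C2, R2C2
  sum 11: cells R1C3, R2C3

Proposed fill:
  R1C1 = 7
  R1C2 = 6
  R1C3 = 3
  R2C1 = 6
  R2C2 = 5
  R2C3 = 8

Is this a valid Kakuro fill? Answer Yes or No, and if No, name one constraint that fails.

No — the across run R2C1–R2C3 sums to 19, not 15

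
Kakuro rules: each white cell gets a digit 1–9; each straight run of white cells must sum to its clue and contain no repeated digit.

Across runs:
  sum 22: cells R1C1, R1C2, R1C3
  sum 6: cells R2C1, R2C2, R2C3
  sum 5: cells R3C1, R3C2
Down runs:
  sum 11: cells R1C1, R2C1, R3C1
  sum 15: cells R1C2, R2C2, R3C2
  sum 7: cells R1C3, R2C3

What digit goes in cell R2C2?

2

6 in 3 cells must be {1,2,3}.
Nothing is forced directly, so branch on R1C3, whose candidates are 5 or 6. If R1C3 = 5: that forces R1C1 = 8, R1C2 = 9, R2C3 = 2, R2C1 = 1, after which R2C2 would have to be in {3} for the 6 across but in {1,2,4,5} for the 15 down — contradiction. So R1C3 = 6.
Given what's placed, R1C1 must be 7 to fit the 22 across and 11 down.
R1C2 = 22 − 13 = 9 completes the 22 across.
R2C3 = 7 − 6 = 1 completes the 7 down.
R2C1 = 3: the only remaining digit allowed by both the 6 across and the 11 down.
R2C2 = 6 − 4 = 2 completes the 6 across.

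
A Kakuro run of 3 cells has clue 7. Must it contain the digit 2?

The only way to make 7 from 3 distinct digits is {1,2,4}, which contains 2.

Yes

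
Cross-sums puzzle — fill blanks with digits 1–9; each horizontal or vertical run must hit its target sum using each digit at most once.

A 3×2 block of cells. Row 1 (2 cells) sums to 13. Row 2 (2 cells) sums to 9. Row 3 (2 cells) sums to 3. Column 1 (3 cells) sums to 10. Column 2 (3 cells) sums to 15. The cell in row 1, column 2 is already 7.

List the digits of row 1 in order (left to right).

6 7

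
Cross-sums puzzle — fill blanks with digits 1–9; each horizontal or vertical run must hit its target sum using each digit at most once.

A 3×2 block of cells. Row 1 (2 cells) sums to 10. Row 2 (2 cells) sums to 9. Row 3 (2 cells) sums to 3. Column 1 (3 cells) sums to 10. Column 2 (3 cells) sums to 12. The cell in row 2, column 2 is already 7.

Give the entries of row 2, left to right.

2 7

3 in 2 cells must be {1,2}.
(2,1) = 9 − 7 = 2 completes the 9 across.
(3,1) = 1: the only remaining digit allowed by both the 3 across and the 10 down.
(3,2) = 3 − 1 = 2 completes the 3 across.
(1,1) = 10 − 3 = 7 completes the 10 down.
(1,2) = 10 − 7 = 3 completes the 10 across.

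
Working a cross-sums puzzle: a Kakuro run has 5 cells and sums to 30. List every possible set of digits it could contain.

5 distinct digits from 1–9 sum between 15 and 35.

{1,5,7,8,9}; {2,4,7,8,9}; {2,5,6,8,9}; {3,4,6,8,9}; {3,5,6,7,9}; {4,5,6,7,8}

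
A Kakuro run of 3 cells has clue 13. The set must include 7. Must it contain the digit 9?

No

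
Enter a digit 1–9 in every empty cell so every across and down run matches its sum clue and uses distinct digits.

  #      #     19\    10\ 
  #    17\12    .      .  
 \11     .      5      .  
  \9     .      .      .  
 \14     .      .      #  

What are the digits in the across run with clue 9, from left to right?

No cell is forced outright now. R2C1 can only be 2 or 4 (the digits allowed by both its 11 across and its 17 down). If R2C1 = 2: that forces R2C3 = 4, R3C1 = 6, R3C3 = 1, R4C1 = 9, after which R4C2 would have to be in {5} for the 14 across but in {1,2,3,4,6,7,8,9} for the 19 down — contradiction. So R2C1 = 4.
R2C3 = 11 − 9 = 2 completes the 11 across.
Nothing is forced directly, so branch on R3C1, whose candidates are 5 or 6. If R3C1 = 6: that forces R3C3 = 1, after which R4C1 would have to be in {5,6,8,9} for the 14 across but in {7} for the 17 down — contradiction. So R3C1 = 5.
R4C1 = 17 − 9 = 8 completes the 17 down.
R4C2 = 14 − 8 = 6 completes the 14 across.
Given what's placed, R1C2 must be 7 to fit the 12 across and 19 down.
R1C3 = 12 − 7 = 5 completes the 12 across.
R3C2 = 19 − 18 = 1 completes the 19 down.
R3C3 = 9 − 6 = 3 completes the 9 across.

5 1 3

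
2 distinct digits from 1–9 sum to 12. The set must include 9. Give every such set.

2 distinct digits from 1–9 sum between 3 and 17.
Keeping only sets containing 9.
Only one set works: {3,9}.

{3,9}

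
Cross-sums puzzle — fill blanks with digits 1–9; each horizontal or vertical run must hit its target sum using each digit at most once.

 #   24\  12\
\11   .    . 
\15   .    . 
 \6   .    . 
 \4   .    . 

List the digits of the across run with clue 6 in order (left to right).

4 2

4 in 2 cells must be {1,3}.
Only 6 fits R2C2 under both its across sum 15 and down sum 12.
R2C1 = 15 − 6 = 9 completes the 15 across.
Nothing is forced directly, so branch on R1C2, whose candidates are 2 or 3. If R1C2 = 2: then R1C1 would have to be in {9} for the 11 across but in {1,2,3,4,5,6,7,8} for the 24 down — contradiction. So R1C2 = 3.
R1C1 = 11 − 3 = 8 completes the 11 across.
R4C2 = 1: the only remaining digit allowed by both the 4 across and the 12 down.
R3C2 = 12 − 10 = 2 completes the 12 down.
R4C1 = 4 − 1 = 3 completes the 4 across.
R3C1 = 6 − 2 = 4 completes the 6 across.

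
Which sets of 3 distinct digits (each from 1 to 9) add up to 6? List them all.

3 distinct digits from 1–9 sum between 6 and 24.
Only one set works: {1,2,3}.

{1,2,3}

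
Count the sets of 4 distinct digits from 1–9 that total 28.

4 distinct digits from 1–9 sum between 10 and 30.
Enumerating: {4,7,8,9}, {5,6,8,9}.

2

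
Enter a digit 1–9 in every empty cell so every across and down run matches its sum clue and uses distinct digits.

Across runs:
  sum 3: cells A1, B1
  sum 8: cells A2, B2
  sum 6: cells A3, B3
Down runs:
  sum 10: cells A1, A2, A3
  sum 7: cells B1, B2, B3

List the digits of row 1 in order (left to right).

3 in 2 cells must be {1,2}; 7 in 3 cells must be {1,2,4}.
Nothing is forced directly, so branch on A1, whose candidates are 1 or 2. If A1 = 2: that forces B1 = 1, B2 = 2, B3 = 4, after which A2 would have to be in {6} for the 8 across but in {1,3,5,7} for the 10 down — contradiction. So A1 = 1.
B1 = 3 − 1 = 2 completes the 3 across.
Given what's placed, B2 must be 1 to fit the 8 across and 7 down.
B3 = 7 − 3 = 4 completes the 7 down.
A2 = 8 − 1 = 7 completes the 8 across.
A3 = 6 − 4 = 2 completes the 6 across.

1 2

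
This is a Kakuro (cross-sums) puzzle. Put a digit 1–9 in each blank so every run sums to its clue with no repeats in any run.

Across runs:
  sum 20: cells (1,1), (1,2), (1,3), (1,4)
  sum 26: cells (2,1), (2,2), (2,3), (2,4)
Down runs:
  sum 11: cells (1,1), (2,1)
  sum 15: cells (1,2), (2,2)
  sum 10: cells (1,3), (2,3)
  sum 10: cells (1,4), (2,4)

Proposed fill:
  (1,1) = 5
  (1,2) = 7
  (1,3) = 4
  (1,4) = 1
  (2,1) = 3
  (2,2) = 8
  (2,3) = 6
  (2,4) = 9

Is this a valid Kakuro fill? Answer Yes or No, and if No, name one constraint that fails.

No — the across run (1,1)–(1,4) sums to 17, not 20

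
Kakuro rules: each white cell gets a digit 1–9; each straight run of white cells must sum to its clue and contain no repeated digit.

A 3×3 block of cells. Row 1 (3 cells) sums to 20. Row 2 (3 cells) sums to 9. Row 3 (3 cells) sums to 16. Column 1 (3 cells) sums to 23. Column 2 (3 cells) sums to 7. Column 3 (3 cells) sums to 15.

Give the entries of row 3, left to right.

23 in 3 cells must be {6,8,9}; 7 in 3 cells must be {1,2,4}.
Only 4 fits (1,2) under both its across sum 20 and down sum 7.
Only 6 fits (2,1) under both its across sum 9 and down sum 23.
(1,1) = 9: the only remaining digit allowed by both the 20 across and the 23 down.
(1,3) = 20 − 13 = 7 completes the 20 across.
Given what's placed, (2,3) must be 2 to fit the 9 across and 15 down.
(3,1) = 23 − 15 = 8 completes the 23 down.
(3,3) = 15 − 9 = 6 completes the 15 down.
(2,2) = 9 − 8 = 1 completes the 9 across.
(3,2) = 16 − 14 = 2 completes the 16 across.

8 2 6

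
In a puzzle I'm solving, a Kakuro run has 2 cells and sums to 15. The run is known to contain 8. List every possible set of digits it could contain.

{7,8}

2 distinct digits from 1–9 sum between 3 and 17.
Keeping only sets containing 8.
Only one set works: {7,8}.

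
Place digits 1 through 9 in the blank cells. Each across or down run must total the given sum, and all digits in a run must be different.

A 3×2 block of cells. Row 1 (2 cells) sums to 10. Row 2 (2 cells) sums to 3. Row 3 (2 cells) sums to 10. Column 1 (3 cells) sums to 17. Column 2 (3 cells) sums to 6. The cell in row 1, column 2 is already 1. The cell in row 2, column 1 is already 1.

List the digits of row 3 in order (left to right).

7 3

3 in 2 cells must be {1,2}; 6 in 3 cells must be {1,2,3}.
(1,1) = 10 − 1 = 9 completes the 10 across.
(2,2) = 3 − 1 = 2 completes the 3 across.
(3,1) = 17 − 10 = 7 completes the 17 down.
(3,2) = 10 − 7 = 3 completes the 10 across.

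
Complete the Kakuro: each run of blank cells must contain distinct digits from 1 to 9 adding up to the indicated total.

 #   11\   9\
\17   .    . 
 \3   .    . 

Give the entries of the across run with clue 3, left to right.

2 1

17 in 2 cells must be {8,9}; 3 in 2 cells must be {1,2}.
The 17 across and the 9 down share only 8, so R1C2 = 8.
The 3 across and the 11 down share only 2, so R2C1 = 2.
R2C2 = 3 − 2 = 1 completes the 3 across.
R1C1 = 17 − 8 = 9 completes the 17 across.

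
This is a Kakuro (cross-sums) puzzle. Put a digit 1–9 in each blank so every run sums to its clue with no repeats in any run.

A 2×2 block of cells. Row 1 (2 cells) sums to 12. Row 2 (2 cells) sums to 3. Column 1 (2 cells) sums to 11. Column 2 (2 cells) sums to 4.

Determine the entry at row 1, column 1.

3 in 2 cells must be {1,2}; 4 in 2 cells must be {1,3}.
The 12 across and the 4 down share only 3, so (1,2) = 3.
The 3 across and the 11 down share only 2, so (2,1) = 2.
(2,2) = 3 − 2 = 1 completes the 3 across.
(1,1) = 12 − 3 = 9 completes the 12 across.

9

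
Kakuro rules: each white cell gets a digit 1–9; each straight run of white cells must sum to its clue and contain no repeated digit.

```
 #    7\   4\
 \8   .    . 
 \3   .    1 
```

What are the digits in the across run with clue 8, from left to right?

5 3

3 in 2 cells must be {1,2}; 4 in 2 cells must be {1,3}.
R1C2 = 4 − 1 = 3 completes the 4 down.
R2C1 = 3 − 1 = 2 completes the 3 across.
R1C1 = 8 − 3 = 5 completes the 8 across.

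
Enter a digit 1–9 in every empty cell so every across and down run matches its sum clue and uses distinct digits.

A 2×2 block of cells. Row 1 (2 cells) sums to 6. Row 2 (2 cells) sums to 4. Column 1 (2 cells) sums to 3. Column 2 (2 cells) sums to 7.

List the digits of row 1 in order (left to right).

4 in 2 cells must be {1,3}; 3 in 2 cells must be {1,2}.
The 4 across and the 3 down share only 1, so (2,1) = 1.
(2,2) = 4 − 1 = 3 completes the 4 across.
(1,1) = 3 − 1 = 2 completes the 3 down.
(1,2) = 6 − 2 = 4 completes the 6 across.

2 4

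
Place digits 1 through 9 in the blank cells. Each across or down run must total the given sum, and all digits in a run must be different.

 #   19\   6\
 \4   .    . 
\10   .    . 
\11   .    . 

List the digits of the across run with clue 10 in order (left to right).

7 3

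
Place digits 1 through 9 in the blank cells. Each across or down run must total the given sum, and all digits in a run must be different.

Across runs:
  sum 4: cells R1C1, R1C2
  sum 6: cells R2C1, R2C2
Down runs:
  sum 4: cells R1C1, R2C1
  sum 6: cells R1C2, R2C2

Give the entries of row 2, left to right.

1, 5

4 in 2 cells must be {1,3}.
The 4 across and the 6 down share only 1, so R1C2 = 1.
The 6 across and the 4 down share only 1, so R2C1 = 1.
R2C2 = 6 − 1 = 5 completes the 6 across.
R1C1 = 4 − 1 = 3 completes the 4 across.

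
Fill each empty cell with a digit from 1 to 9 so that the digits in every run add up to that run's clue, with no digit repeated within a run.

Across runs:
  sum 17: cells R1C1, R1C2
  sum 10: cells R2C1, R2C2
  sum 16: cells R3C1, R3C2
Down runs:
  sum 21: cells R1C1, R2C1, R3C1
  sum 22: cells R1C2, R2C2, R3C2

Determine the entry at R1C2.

9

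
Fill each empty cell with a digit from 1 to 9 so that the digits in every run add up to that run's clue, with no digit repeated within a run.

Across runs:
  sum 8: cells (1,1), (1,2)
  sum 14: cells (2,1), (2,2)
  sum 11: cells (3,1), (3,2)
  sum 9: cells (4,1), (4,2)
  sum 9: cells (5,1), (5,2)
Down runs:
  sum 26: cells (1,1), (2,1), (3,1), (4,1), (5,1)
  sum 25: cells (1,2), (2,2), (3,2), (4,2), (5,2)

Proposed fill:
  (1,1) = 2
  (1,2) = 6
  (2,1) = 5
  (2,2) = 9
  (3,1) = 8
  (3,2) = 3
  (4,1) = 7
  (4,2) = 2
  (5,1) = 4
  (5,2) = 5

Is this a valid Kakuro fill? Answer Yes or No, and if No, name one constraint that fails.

Yes

Across: 2+6=8; 5+9=14; 8+3=11; 7+2=9; 4+5=9. Down: 2+5+8+7+4=26; 6+9+3+2+5=25. No digit repeats within any run.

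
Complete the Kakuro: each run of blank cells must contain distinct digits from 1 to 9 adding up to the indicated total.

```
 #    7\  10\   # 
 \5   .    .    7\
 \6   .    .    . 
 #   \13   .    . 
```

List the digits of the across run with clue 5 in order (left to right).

4 1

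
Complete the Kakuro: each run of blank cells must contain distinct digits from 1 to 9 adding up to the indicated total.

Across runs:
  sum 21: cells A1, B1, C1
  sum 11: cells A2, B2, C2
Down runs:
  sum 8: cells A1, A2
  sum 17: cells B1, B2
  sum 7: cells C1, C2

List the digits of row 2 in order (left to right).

17 in 2 cells must be {8,9}.
The 11 across and the 17 down share only 8, so B2 = 8.
B1 = 17 − 8 = 9 completes the 17 down.
Nothing is forced directly, so branch on A1, whose candidates are 5 or 7. If A1 = 5: then C1 would have to be in {7} for the 21 across but in {1,2,3,4,5,6} for the 7 down — contradiction. So A1 = 7.
C1 = 21 − 16 = 5 completes the 21 across.
A2 = 8 − 7 = 1 completes the 8 down.
C2 = 11 − 9 = 2 completes the 11 across.

1 8 2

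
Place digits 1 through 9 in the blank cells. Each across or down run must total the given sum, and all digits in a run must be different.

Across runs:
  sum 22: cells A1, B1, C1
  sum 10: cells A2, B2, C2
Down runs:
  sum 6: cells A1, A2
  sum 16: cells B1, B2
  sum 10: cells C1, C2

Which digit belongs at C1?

16 in 2 cells must be {7,9}.
The 22 across and the 6 down share only 5, so A1 = 5.
Given what's placed, B1 must be 9 to fit the 22 across and 16 down.
C1 = 22 − 14 = 8 completes the 22 across.
A2 = 6 − 5 = 1 completes the 6 down.
B2 = 16 − 9 = 7 completes the 16 down.
C2 = 10 − 8 = 2 completes the 10 across.

8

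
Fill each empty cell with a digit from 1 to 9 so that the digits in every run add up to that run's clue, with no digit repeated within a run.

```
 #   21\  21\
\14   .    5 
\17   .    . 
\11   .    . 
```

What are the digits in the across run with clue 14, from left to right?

9 5

17 in 2 cells must be {8,9}.
R1C1 = 14 − 5 = 9 completes the 14 across.
Given what's placed, R2C1 must be 8 to fit the 17 across and 21 down.
R2C2 = 17 − 8 = 9 completes the 17 across.
R3C1 = 21 − 17 = 4 completes the 21 down.
R3C2 = 11 − 4 = 7 completes the 11 across.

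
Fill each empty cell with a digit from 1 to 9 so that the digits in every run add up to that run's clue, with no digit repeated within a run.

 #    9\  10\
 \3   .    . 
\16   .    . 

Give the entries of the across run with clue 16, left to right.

3 in 2 cells must be {1,2}; 16 in 2 cells must be {7,9}.
The 16 across and the 9 down share only 7, so R2C1 = 7.
R2C2 = 16 − 7 = 9 completes the 16 across.
R1C1 = 9 − 7 = 2 completes the 9 down.
R1C2 = 3 − 2 = 1 completes the 3 across.

7 9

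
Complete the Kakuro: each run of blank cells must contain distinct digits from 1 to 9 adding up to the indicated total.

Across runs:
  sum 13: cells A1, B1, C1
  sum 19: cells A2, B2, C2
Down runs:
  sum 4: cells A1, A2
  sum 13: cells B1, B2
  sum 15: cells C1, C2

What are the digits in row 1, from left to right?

4 in 2 cells must be {1,3}.
The 19 across and the 4 down share only 3, so A2 = 3.
A1 = 4 − 3 = 1 completes the 4 down.
Nothing is forced directly, so branch on B2, whose candidates are 7 or 9. If B2 = 7: then B1 would have to be in {3,4,5,7,8,9} for the 13 across but in {6} for the 13 down — contradiction. So B2 = 9.
B1 = 13 − 9 = 4 completes the 13 down.
C1 = 13 − 5 = 8 completes the 13 across.
C2 = 19 − 12 = 7 completes the 19 across.

1, 4, 8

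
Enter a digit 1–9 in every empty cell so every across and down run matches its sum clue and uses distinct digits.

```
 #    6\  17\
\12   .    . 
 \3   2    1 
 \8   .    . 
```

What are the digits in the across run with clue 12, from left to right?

3 in 2 cells must be {1,2}; 6 in 3 cells must be {1,2,3}.
Given what's placed, R1C1 must be 3 to fit the 12 across and 6 down.
R1C2 = 12 − 3 = 9 completes the 12 across.
R3C1 = 6 − 5 = 1 completes the 6 down.
R3C2 = 8 − 1 = 7 completes the 8 across.

3, 9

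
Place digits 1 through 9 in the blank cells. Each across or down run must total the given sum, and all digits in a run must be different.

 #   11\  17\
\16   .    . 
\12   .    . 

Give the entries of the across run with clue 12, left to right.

4 8

16 in 2 cells must be {7,9}; 17 in 2 cells must be {8,9}.
The 16 across and the 17 down share only 9, so R1C2 = 9.
R2C2 = 17 − 9 = 8 completes the 17 down.
R1C1 = 16 − 9 = 7 completes the 16 across.
R2C1 = 12 − 8 = 4 completes the 12 across.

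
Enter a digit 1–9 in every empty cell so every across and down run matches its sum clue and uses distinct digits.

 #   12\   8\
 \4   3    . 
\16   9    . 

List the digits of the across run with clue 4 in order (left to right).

3, 1

4 in 2 cells must be {1,3}; 16 in 2 cells must be {7,9}.
R1C2 = 4 − 3 = 1 completes the 4 across.
R2C2 = 16 − 9 = 7 completes the 16 across.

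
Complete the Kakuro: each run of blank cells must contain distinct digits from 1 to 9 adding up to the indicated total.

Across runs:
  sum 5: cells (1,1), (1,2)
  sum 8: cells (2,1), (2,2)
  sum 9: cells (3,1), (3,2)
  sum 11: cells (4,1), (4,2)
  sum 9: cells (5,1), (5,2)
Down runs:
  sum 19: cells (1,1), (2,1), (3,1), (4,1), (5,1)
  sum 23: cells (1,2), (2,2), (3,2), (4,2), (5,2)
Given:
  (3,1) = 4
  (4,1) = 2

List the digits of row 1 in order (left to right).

(3,2) = 9 − 4 = 5 completes the 9 across.
(4,2) = 11 − 2 = 9 completes the 11 across.
No cell is forced outright now. (1,1) can only be 1 or 3 (the digits allowed by both its 5 across and its 19 down). If (1,1) = 3: that forces (1,2) = 2, (2,1) = 1, after which (2,2) would have to be in {7} for the 8 across but in {1,3,4,6} for the 23 down — contradiction. So (1,1) = 1.
(1,2) = 5 − 1 = 4 completes the 5 across.
No cell is forced outright now. (2,2) can only be 2 or 3 (the digits allowed by both its 8 across and its 23 down). If (2,2) = 2: then (2,1) would have to be in {6} for the 8 across but in {3,5,7,9} for the 19 down — contradiction. So (2,2) = 3.
(2,1) = 8 − 3 = 5 completes the 8 across.
(5,1) = 19 − 12 = 7 completes the 19 down.
(5,2) = 9 − 7 = 2 completes the 9 across.

1 4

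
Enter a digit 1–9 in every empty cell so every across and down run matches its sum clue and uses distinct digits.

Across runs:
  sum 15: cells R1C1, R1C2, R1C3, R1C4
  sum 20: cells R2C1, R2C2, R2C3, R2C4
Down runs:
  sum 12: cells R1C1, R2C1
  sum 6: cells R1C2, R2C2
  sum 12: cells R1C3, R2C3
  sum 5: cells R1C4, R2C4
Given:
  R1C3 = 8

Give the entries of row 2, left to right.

Given what's placed, R1C1 must be 4 to fit the 15 across and 12 down.
R2C1 = 12 − 4 = 8 completes the 12 down.
R2C3 = 12 − 8 = 4 completes the 12 down.
Nothing is forced directly, so branch on R1C2, whose candidates are 1 or 2. If R1C2 = 2: that forces R1C4 = 1, after which R2C2 would have to be in {1,2,3,5,6,7} for the 20 across but in {4} for the 6 down — contradiction. So R1C2 = 1.
R1C4 = 15 − 13 = 2 completes the 15 across.
R2C2 = 6 − 1 = 5 completes the 6 down.
R2C4 = 20 − 17 = 3 completes the 20 across.

8, 5, 4, 3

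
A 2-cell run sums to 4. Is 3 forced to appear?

The only way to make 4 from 2 distinct digits is {1,3}, which contains 3.

Yes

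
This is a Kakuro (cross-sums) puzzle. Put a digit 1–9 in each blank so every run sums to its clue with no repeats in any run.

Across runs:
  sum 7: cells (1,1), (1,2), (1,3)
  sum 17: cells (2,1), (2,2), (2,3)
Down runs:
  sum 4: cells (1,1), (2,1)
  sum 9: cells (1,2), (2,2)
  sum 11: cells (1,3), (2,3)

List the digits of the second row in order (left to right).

3, 5, 9

7 in 3 cells must be {1,2,4}; 4 in 2 cells must be {1,3}.
The 7 across and the 4 down share only 1, so (1,1) = 1.
(2,1) = 4 − 1 = 3 completes the 4 down.
Nothing is forced directly, so branch on (1,2), whose candidates are 2 or 4. If (1,2) = 2: that forces (1,3) = 4, after which (2,2) would have to be in {5,6,8,9} for the 17 across but in {7} for the 9 down — contradiction. So (1,2) = 4.
(1,3) = 7 − 5 = 2 completes the 7 across.
(2,2) = 9 − 4 = 5 completes the 9 down.
(2,3) = 17 − 8 = 9 completes the 17 across.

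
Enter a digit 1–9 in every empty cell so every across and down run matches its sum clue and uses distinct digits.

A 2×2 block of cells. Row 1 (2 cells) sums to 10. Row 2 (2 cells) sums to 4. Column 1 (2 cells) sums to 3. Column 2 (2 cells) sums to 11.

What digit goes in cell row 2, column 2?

4 in 2 cells must be {1,3}; 3 in 2 cells must be {1,2}.
The 4 across and the 3 down share only 1, so (2,1) = 1.
(2,2) = 4 − 1 = 3 completes the 4 across.
(1,1) = 3 − 1 = 2 completes the 3 down.
(1,2) = 10 − 2 = 8 completes the 10 across.

3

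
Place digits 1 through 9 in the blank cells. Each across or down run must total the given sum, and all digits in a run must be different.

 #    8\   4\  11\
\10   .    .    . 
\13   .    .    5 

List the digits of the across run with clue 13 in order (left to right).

7 1 5

4 in 2 cells must be {1,3}.
R1C3 = 11 − 5 = 6 completes the 11 down.
R2C2 = 1: the only remaining digit allowed by both the 13 across and the 4 down.
R1C2 = 4 − 1 = 3 completes the 4 down.
R2C1 = 13 − 6 = 7 completes the 13 across.
R1C1 = 10 − 9 = 1 completes the 10 across.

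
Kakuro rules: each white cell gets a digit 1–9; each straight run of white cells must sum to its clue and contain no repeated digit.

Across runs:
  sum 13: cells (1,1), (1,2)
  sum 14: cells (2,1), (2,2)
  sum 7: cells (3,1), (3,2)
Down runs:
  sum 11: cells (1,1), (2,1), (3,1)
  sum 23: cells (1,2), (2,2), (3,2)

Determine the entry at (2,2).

8

23 in 3 cells must be {6,8,9}.
The 7 across and the 23 down share only 6, so (3,2) = 6.
(3,1) = 7 − 6 = 1 completes the 7 across.
Nothing is forced directly, so branch on (1,2), whose candidates are 8 or 9. If (1,2) = 8: then (1,1) would have to be in {5} for the 13 across but in {2,3,4,6,7,8} for the 11 down — contradiction. So (1,2) = 9.
(1,1) = 13 − 9 = 4 completes the 13 across.
(2,1) = 11 − 5 = 6 completes the 11 down.
(2,2) = 14 − 6 = 8 completes the 14 across.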